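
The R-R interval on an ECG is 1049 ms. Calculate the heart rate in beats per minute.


HR = 60 / RR_interval(s)
RR = 1049 ms = 1.049 s
HR = 60 / 1.049 = 57.2 bpm


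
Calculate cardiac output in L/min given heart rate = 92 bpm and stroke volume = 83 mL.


CO = HR * SV
CO = 92 * 83 / 1000
CO = 7.636 L/min


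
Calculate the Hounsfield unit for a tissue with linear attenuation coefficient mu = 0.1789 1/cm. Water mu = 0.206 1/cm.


HU = ((mu_tissue - mu_water) / mu_water) * 1000
HU = ((0.1789 - 0.206) / 0.206) * 1000
HU = -131.6


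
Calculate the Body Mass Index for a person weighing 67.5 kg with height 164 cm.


BMI = weight / height^2
height = 164 cm = 1.64 m
BMI = 67.5 / 1.64^2
BMI = 25.1 kg/m^2


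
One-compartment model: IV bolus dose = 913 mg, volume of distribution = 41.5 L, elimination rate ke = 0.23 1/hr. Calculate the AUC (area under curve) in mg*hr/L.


C0 = Dose/Vd = 913/41.5 = 22 mg/L
AUC = C0/ke = 22/0.23
AUC = 95.65 mg*hr/L


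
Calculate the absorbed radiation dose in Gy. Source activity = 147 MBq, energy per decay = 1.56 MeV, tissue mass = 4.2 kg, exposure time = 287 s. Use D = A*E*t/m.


A = 147 MBq = 1.4700e+08 Bq
E = 1.56 MeV = 2.49912e-13 J
D = A*E*t/m = 1.4700e+08*2.49912e-13*287/4.2
D = 0.00251 Gy


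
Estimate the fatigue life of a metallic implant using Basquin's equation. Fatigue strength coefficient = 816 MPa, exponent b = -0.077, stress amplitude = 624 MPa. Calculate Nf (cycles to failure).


sigma_a = sigma_f' * (2Nf)^b
2Nf = (sigma_a/sigma_f')^(1/b)
2Nf = (624/816)^(1/-0.077)
2Nf = 32.588122
Nf = 16.29


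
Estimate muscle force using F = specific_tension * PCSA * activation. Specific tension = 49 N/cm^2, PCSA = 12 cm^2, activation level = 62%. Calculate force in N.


F = sigma * PCSA * activation
F = 49 * 12 * 0.62
F = 364.6 N


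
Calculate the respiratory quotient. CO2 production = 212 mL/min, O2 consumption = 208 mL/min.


RQ = VCO2 / VO2
RQ = 212 / 208
RQ = 1.019


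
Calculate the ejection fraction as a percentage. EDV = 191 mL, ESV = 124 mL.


SV = EDV - ESV = 191 - 124 = 67 mL
EF = SV/EDV * 100 = 67/191 * 100
EF = 35.08%


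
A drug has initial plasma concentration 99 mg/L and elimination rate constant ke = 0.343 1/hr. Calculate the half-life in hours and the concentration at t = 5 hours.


t_half = ln(2) / ke = 0.693147 / 0.343 = 2.021 hr
C(t) = C0 * exp(-ke*t) = 99 * exp(-0.343*5)
C(5) = 17.82 mg/L


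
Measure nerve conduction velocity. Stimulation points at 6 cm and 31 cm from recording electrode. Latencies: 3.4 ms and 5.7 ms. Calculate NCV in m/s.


Distance = (31 - 6) / 100 = 0.25 m
dt = (5.7 - 3.4) / 1000 = 0.0023 s
NCV = dist / dt = 108.7 m/s


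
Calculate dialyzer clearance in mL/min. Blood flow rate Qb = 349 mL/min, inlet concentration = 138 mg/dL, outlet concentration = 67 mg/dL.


K = Qb * (Cb_in - Cb_out) / Cb_in
K = 349 * (138 - 67) / 138
K = 179.6 mL/min


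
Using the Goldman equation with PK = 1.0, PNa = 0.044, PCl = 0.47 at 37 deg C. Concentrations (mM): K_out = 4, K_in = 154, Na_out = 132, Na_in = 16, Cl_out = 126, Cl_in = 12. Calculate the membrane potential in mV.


Vm = (RT/F)*ln((PK*Ko + PNa*Nao + PCl*Cli)/(PK*Ki + PNa*Nai + PCl*Clo))
Numer = 15.448, Denom = 213.924
Vm = -70.24 mV


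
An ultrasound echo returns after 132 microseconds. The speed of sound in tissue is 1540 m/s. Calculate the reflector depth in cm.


depth = c * t / 2
t = 132 us = 1.3200e-04 s
depth = 1540 * 1.3200e-04 / 2
depth = 0.10164 m = 10.164 cm


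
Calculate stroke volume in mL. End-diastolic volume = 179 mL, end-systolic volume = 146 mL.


SV = EDV - ESV
SV = 179 - 146
SV = 33 mL


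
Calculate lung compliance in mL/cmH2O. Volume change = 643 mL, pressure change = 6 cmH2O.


C = dV / dP
C = 643 / 6
C = 107.2 mL/cmH2O


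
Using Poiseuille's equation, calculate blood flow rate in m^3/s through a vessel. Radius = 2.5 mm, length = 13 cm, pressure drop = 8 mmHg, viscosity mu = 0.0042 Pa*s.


Q = pi*r^4*dP / (8*mu*L)
r = 0.0025 m, L = 0.13 m
dP = 8 mmHg = 1066.576 Pa
Q = 2.9965e-05 m^3/s


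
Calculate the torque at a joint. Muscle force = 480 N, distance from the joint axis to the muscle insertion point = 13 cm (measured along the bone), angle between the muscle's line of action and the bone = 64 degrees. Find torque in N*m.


Torque = F * d * sin(theta)   (moment arm = d*sin(theta))
d = 13 cm = 0.13 m
Torque = 480 * 0.13 * sin(64)
Torque = 56.08 N*m


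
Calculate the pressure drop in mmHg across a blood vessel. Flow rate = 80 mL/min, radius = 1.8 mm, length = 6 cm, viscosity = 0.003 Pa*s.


dP = 8*mu*L*Q / (pi*r^4)
Q = 80 mL/min = 1.33333e-06 m^3/s
dP = 58.2184 Pa = 58.2184 / 133.322 mmHg = 0.4367 mmHg


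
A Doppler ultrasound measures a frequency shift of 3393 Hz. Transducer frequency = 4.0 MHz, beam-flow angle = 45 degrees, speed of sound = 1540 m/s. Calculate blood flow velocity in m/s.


v = fd * c / (2 * f0 * cos(theta))
v = 3393 * 1540 / (2 * 4.0000e+06 * cos(45))
v = 0.9237 m/s


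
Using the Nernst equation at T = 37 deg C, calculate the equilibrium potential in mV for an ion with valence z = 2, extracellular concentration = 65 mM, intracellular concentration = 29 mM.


E = (RT/(zF)) * ln(C_out/C_in)
T = 37 + 273.15 = 310.15 K
E = (8.314 * 310.15 / (2 * 96485)) * ln(65/29)
E = 10.78 mV


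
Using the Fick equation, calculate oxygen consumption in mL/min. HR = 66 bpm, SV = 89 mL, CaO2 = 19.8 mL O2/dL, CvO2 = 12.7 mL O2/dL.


CO = HR*SV = 66*89/1000 = 5.874 L/min
a-v O2 diff = 19.8 - 12.7 = 7.1 mL/dL
VO2 = CO * (CaO2-CvO2) * 10 dL/L
VO2 = 5.874 * 7.1 * 10
VO2 = 417.1 mL/min


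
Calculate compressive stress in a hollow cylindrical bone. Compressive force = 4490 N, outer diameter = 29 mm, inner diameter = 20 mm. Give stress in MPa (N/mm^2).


A = pi*(r_o^2 - r_i^2)
r_o = 14.5 mm, r_i = 10 mm
A = 346.361 mm^2
sigma = F/A = 4490 / 346.361
sigma = 12.96 MPa


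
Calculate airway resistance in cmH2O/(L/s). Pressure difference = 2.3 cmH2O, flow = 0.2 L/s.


R = dP / flow
R = 2.3 / 0.2
R = 11.5 cmH2O/(L/s)


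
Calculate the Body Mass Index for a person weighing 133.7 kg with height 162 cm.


BMI = weight / height^2
height = 162 cm = 1.62 m
BMI = 133.7 / 1.62^2
BMI = 50.94 kg/m^2


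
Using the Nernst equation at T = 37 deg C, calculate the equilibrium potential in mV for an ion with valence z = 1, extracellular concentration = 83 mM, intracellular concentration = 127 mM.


E = (RT/(zF)) * ln(C_out/C_in)
T = 37 + 273.15 = 310.15 K
E = (8.314 * 310.15 / (1 * 96485)) * ln(83/127)
E = -11.37 mV


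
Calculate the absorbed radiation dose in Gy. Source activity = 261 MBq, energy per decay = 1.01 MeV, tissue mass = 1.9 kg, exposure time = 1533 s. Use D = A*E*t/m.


A = 261 MBq = 2.6100e+08 Bq
E = 1.01 MeV = 1.61802e-13 J
D = A*E*t/m = 2.6100e+08*1.61802e-13*1533/1.9
D = 0.03407 Gy


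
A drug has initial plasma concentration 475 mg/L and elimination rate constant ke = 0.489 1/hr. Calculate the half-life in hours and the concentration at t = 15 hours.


t_half = ln(2) / ke = 0.693147 / 0.489 = 1.417 hr
C(t) = C0 * exp(-ke*t) = 475 * exp(-0.489*15)
C(15) = 0.3098 mg/L


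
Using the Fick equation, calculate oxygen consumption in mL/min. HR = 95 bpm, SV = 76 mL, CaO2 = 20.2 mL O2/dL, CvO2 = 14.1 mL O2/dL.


CO = HR*SV = 95*76/1000 = 7.22 L/min
a-v O2 diff = 20.2 - 14.1 = 6.1 mL/dL
VO2 = CO * (CaO2-CvO2) * 10 dL/L
VO2 = 7.22 * 6.1 * 10
VO2 = 440.4 mL/min


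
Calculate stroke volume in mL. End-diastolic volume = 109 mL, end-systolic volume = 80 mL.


SV = EDV - ESV
SV = 109 - 80
SV = 29 mL


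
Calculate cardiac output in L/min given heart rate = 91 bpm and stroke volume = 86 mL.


CO = HR * SV
CO = 91 * 86 / 1000
CO = 7.826 L/min


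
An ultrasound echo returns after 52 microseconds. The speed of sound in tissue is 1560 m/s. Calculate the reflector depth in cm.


depth = c * t / 2
t = 52 us = 5.2000e-05 s
depth = 1560 * 5.2000e-05 / 2
depth = 0.04056 m = 4.056 cm


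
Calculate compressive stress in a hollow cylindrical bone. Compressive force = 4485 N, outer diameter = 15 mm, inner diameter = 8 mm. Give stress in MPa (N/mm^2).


A = pi*(r_o^2 - r_i^2)
r_o = 7.5 mm, r_i = 4 mm
A = 126.449 mm^2
sigma = F/A = 4485 / 126.449
sigma = 35.47 MPa


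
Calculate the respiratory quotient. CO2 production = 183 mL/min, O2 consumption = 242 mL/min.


RQ = VCO2 / VO2
RQ = 183 / 242
RQ = 0.7562


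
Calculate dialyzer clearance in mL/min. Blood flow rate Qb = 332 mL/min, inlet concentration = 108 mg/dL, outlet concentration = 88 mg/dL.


K = Qb * (Cb_in - Cb_out) / Cb_in
K = 332 * (108 - 88) / 108
K = 61.48 mL/min


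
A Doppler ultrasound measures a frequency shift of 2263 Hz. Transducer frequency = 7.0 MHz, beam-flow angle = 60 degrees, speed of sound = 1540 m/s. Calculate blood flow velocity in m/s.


v = fd * c / (2 * f0 * cos(theta))
v = 2263 * 1540 / (2 * 7.0000e+06 * cos(60))
v = 0.4979 m/s


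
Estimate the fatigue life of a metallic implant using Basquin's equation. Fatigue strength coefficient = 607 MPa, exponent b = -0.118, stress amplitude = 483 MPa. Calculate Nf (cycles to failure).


sigma_a = sigma_f' * (2Nf)^b
2Nf = (sigma_a/sigma_f')^(1/b)
2Nf = (483/607)^(1/-0.118)
2Nf = 6.9347398
Nf = 3.467


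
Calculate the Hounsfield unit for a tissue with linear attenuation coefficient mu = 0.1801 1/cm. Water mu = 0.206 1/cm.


HU = ((mu_tissue - mu_water) / mu_water) * 1000
HU = ((0.1801 - 0.206) / 0.206) * 1000
HU = -125.7


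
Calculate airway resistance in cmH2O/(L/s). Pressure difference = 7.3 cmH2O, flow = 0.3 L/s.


R = dP / flow
R = 7.3 / 0.3
R = 24.33 cmH2O/(L/s)


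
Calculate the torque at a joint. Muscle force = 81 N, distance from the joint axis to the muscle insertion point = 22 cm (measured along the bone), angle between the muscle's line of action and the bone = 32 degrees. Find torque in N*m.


Torque = F * d * sin(theta)   (moment arm = d*sin(theta))
d = 22 cm = 0.22 m
Torque = 81 * 0.22 * sin(32)
Torque = 9.443 N*m


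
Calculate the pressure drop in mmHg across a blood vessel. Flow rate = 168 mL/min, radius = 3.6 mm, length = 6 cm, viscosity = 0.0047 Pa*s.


dP = 8*mu*L*Q / (pi*r^4)
Q = 168 mL/min = 2.8e-06 m^3/s
dP = 11.9712 Pa = 11.9712 / 133.322 mmHg = 0.08979 mmHg


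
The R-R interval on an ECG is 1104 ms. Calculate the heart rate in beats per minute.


HR = 60 / RR_interval(s)
RR = 1104 ms = 1.104 s
HR = 60 / 1.104 = 54.35 bpm


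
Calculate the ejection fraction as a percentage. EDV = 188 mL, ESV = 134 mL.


SV = EDV - ESV = 188 - 134 = 54 mL
EF = SV/EDV * 100 = 54/188 * 100
EF = 28.72%


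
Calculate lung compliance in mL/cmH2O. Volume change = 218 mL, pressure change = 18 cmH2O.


C = dV / dP
C = 218 / 18
C = 12.11 mL/cmH2O


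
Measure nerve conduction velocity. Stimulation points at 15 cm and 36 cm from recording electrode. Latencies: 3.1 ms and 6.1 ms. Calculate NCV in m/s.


Distance = (36 - 15) / 100 = 0.21 m
dt = (6.1 - 3.1) / 1000 = 0.003 s
NCV = dist / dt = 70 m/s


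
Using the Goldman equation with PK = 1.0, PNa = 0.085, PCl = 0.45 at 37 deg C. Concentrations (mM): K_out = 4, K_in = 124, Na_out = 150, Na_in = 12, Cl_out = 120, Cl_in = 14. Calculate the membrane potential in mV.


Vm = (RT/F)*ln((PK*Ko + PNa*Nao + PCl*Cli)/(PK*Ki + PNa*Nai + PCl*Clo))
Numer = 23.05, Denom = 179.02
Vm = -54.78 mV


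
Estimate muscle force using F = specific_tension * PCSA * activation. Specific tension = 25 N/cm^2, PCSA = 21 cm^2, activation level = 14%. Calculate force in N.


F = sigma * PCSA * activation
F = 25 * 21 * 0.14
F = 73.5 N


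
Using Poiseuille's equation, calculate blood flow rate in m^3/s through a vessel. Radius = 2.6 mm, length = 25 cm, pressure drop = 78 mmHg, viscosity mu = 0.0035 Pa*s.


Q = pi*r^4*dP / (8*mu*L)
r = 0.0026 m, L = 0.25 m
dP = 78 mmHg = 10399.116 Pa
Q = 2.1328e-04 m^3/s


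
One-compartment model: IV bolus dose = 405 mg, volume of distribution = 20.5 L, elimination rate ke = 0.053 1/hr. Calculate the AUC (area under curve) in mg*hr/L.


C0 = Dose/Vd = 405/20.5 = 19.7561 mg/L
AUC = C0/ke = 19.7561/0.053
AUC = 372.8 mg*hr/L


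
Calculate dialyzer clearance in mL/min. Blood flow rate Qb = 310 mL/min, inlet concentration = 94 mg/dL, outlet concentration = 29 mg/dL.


K = Qb * (Cb_in - Cb_out) / Cb_in
K = 310 * (94 - 29) / 94
K = 214.4 mL/min


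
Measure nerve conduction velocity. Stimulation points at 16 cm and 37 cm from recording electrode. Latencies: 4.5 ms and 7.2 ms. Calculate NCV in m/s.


Distance = (37 - 16) / 100 = 0.21 m
dt = (7.2 - 4.5) / 1000 = 0.0027 s
NCV = dist / dt = 77.78 m/s


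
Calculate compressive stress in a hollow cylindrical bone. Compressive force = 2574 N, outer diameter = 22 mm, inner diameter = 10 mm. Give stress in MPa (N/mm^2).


A = pi*(r_o^2 - r_i^2)
r_o = 11 mm, r_i = 5 mm
A = 301.593 mm^2
sigma = F/A = 2574 / 301.593
sigma = 8.535 MPa


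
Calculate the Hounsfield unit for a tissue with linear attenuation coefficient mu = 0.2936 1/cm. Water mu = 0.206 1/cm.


HU = ((mu_tissue - mu_water) / mu_water) * 1000
HU = ((0.2936 - 0.206) / 0.206) * 1000
HU = 425.2


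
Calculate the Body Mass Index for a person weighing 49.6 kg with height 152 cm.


BMI = weight / height^2
height = 152 cm = 1.52 m
BMI = 49.6 / 1.52^2
BMI = 21.47 kg/m^2


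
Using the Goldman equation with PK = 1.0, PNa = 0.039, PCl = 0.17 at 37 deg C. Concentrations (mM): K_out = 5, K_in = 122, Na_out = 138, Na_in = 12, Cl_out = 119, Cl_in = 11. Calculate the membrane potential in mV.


Vm = (RT/F)*ln((PK*Ko + PNa*Nao + PCl*Cli)/(PK*Ki + PNa*Nai + PCl*Clo))
Numer = 12.252, Denom = 142.698
Vm = -65.61 mV


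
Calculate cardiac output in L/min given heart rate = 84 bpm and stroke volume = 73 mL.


CO = HR * SV
CO = 84 * 73 / 1000
CO = 6.132 L/min


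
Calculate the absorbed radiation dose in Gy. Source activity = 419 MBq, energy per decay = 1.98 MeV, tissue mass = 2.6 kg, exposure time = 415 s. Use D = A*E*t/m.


A = 419 MBq = 4.1900e+08 Bq
E = 1.98 MeV = 3.17196e-13 J
D = A*E*t/m = 4.1900e+08*3.17196e-13*415/2.6
D = 0.02121 Gy


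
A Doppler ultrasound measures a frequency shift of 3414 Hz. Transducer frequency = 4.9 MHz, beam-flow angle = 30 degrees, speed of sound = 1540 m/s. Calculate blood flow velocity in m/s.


v = fd * c / (2 * f0 * cos(theta))
v = 3414 * 1540 / (2 * 4.9000e+06 * cos(30))
v = 0.6195 m/s


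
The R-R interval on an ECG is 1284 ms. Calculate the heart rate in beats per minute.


HR = 60 / RR_interval(s)
RR = 1284 ms = 1.284 s
HR = 60 / 1.284 = 46.73 bpm


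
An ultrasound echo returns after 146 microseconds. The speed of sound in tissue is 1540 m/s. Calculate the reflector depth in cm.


depth = c * t / 2
t = 146 us = 1.4600e-04 s
depth = 1540 * 1.4600e-04 / 2
depth = 0.11242 m = 11.242 cm


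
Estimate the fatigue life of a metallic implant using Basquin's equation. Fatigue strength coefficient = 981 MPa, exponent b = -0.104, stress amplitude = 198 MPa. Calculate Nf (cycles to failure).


sigma_a = sigma_f' * (2Nf)^b
2Nf = (sigma_a/sigma_f')^(1/b)
2Nf = (198/981)^(1/-0.104)
2Nf = 4816471.7
Nf = 2.4082e+06


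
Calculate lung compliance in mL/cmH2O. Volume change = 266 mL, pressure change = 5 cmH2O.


C = dV / dP
C = 266 / 5
C = 53.2 mL/cmH2O


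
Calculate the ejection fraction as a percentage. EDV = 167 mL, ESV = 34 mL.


SV = EDV - ESV = 167 - 34 = 133 mL
EF = SV/EDV * 100 = 133/167 * 100
EF = 79.64%


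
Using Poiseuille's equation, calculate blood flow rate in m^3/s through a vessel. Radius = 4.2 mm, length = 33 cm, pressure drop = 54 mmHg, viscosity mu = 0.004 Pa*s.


Q = pi*r^4*dP / (8*mu*L)
r = 0.0042 m, L = 0.33 m
dP = 54 mmHg = 7199.388 Pa
Q = 6.6647e-04 m^3/s


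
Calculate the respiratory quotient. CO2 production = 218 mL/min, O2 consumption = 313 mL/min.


RQ = VCO2 / VO2
RQ = 218 / 313
RQ = 0.6965


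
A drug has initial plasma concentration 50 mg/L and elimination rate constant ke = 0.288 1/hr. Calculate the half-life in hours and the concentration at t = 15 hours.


t_half = ln(2) / ke = 0.693147 / 0.288 = 2.407 hr
C(t) = C0 * exp(-ke*t) = 50 * exp(-0.288*15)
C(15) = 0.665 mg/L


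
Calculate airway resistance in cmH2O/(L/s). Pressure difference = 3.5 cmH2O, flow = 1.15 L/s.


R = dP / flow
R = 3.5 / 1.15
R = 3.043 cmH2O/(L/s)


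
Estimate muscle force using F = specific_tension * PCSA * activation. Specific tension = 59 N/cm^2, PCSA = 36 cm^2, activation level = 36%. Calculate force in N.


F = sigma * PCSA * activation
F = 59 * 36 * 0.36
F = 764.6 N


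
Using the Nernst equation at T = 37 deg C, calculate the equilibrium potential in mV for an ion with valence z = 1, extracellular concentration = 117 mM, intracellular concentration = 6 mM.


E = (RT/(zF)) * ln(C_out/C_in)
T = 37 + 273.15 = 310.15 K
E = (8.314 * 310.15 / (1 * 96485)) * ln(117/6)
E = 79.39 mV


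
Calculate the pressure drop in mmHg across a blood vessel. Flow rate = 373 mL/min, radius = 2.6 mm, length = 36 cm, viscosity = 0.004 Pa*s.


dP = 8*mu*L*Q / (pi*r^4)
Q = 373 mL/min = 6.21667e-06 m^3/s
dP = 498.847 Pa = 498.847 / 133.322 mmHg = 3.742 mmHg


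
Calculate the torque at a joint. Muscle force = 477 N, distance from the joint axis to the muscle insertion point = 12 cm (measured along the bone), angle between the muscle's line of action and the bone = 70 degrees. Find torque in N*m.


Torque = F * d * sin(theta)   (moment arm = d*sin(theta))
d = 12 cm = 0.12 m
Torque = 477 * 0.12 * sin(70)
Torque = 53.79 N*m


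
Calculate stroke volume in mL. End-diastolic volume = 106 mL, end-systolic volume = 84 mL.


SV = EDV - ESV
SV = 106 - 84
SV = 22 mL


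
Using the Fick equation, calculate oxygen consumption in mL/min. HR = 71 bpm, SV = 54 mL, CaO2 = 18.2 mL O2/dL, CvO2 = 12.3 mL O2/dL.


CO = HR*SV = 71*54/1000 = 3.834 L/min
a-v O2 diff = 18.2 - 12.3 = 5.9 mL/dL
VO2 = CO * (CaO2-CvO2) * 10 dL/L
VO2 = 3.834 * 5.9 * 10
VO2 = 226.2 mL/min


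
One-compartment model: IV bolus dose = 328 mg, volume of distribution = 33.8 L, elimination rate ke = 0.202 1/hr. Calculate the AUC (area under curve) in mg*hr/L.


C0 = Dose/Vd = 328/33.8 = 9.70414 mg/L
AUC = C0/ke = 9.70414/0.202
AUC = 48.04 mg*hr/L


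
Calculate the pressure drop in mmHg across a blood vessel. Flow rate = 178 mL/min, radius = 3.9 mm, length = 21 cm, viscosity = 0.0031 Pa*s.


dP = 8*mu*L*Q / (pi*r^4)
Q = 178 mL/min = 2.96667e-06 m^3/s
dP = 21.2585 Pa = 21.2585 / 133.322 mmHg = 0.1595 mmHg


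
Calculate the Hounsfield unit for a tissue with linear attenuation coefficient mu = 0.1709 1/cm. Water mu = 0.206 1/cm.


HU = ((mu_tissue - mu_water) / mu_water) * 1000
HU = ((0.1709 - 0.206) / 0.206) * 1000
HU = -170.4


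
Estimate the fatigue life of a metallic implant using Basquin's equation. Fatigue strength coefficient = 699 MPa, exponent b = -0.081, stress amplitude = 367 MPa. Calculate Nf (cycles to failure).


sigma_a = sigma_f' * (2Nf)^b
2Nf = (sigma_a/sigma_f')^(1/b)
2Nf = (367/699)^(1/-0.081)
2Nf = 2847.4635
Nf = 1424


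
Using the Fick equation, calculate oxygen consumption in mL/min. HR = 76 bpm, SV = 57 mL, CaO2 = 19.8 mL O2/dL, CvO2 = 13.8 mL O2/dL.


CO = HR*SV = 76*57/1000 = 4.332 L/min
a-v O2 diff = 19.8 - 13.8 = 6 mL/dL
VO2 = CO * (CaO2-CvO2) * 10 dL/L
VO2 = 4.332 * 6 * 10
VO2 = 259.9 mL/min


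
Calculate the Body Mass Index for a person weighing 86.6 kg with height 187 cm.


BMI = weight / height^2
height = 187 cm = 1.87 m
BMI = 86.6 / 1.87^2
BMI = 24.76 kg/m^2


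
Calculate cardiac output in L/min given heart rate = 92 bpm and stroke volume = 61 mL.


CO = HR * SV
CO = 92 * 61 / 1000
CO = 5.612 L/min


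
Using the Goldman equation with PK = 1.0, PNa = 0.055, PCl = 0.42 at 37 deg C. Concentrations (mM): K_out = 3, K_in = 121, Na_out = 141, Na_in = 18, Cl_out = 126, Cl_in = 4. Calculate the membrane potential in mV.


Vm = (RT/F)*ln((PK*Ko + PNa*Nao + PCl*Cli)/(PK*Ki + PNa*Nai + PCl*Clo))
Numer = 12.435, Denom = 174.91
Vm = -70.66 mV


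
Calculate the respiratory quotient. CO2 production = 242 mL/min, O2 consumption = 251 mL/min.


RQ = VCO2 / VO2
RQ = 242 / 251
RQ = 0.9641


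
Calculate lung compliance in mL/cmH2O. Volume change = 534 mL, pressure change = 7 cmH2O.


C = dV / dP
C = 534 / 7
C = 76.29 mL/cmH2O


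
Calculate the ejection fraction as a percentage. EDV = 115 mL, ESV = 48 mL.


SV = EDV - ESV = 115 - 48 = 67 mL
EF = SV/EDV * 100 = 67/115 * 100
EF = 58.26%


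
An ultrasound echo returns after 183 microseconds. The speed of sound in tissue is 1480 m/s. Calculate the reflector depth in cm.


depth = c * t / 2
t = 183 us = 1.8300e-04 s
depth = 1480 * 1.8300e-04 / 2
depth = 0.13542 m = 13.542 cm


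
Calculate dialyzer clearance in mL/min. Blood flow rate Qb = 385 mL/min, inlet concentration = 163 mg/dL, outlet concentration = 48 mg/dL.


K = Qb * (Cb_in - Cb_out) / Cb_in
K = 385 * (163 - 48) / 163
K = 271.6 mL/min


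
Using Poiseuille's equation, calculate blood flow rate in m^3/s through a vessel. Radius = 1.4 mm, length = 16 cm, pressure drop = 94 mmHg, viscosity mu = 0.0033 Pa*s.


Q = pi*r^4*dP / (8*mu*L)
r = 0.0014 m, L = 0.16 m
dP = 94 mmHg = 12532.268 Pa
Q = 3.5807e-05 m^3/s


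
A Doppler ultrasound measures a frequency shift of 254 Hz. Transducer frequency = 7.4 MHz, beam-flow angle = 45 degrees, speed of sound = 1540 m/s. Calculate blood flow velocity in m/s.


v = fd * c / (2 * f0 * cos(theta))
v = 254 * 1540 / (2 * 7.4000e+06 * cos(45))
v = 0.03738 m/s


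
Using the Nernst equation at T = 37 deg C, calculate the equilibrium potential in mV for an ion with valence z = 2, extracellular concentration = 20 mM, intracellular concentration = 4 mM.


E = (RT/(zF)) * ln(C_out/C_in)
T = 37 + 273.15 = 310.15 K
E = (8.314 * 310.15 / (2 * 96485)) * ln(20/4)
E = 21.51 mV


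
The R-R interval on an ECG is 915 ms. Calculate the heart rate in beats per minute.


HR = 60 / RR_interval(s)
RR = 915 ms = 0.915 s
HR = 60 / 0.915 = 65.57 bpm


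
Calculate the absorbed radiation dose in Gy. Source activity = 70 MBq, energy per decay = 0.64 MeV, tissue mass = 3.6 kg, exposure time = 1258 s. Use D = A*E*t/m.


A = 70 MBq = 7.0000e+07 Bq
E = 0.64 MeV = 1.02528e-13 J
D = A*E*t/m = 7.0000e+07*1.02528e-13*1258/3.6
D = 0.002508 Gy


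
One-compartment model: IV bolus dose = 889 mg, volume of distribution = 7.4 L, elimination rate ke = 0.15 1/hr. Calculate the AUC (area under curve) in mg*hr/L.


C0 = Dose/Vd = 889/7.4 = 120.135 mg/L
AUC = C0/ke = 120.135/0.15
AUC = 800.9 mg*hr/L


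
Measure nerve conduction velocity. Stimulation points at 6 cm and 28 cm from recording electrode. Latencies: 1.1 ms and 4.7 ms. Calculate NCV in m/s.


Distance = (28 - 6) / 100 = 0.22 m
dt = (4.7 - 1.1) / 1000 = 0.0036 s
NCV = dist / dt = 61.11 m/s


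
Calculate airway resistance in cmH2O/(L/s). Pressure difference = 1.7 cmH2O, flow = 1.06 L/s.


R = dP / flow
R = 1.7 / 1.06
R = 1.604 cmH2O/(L/s)


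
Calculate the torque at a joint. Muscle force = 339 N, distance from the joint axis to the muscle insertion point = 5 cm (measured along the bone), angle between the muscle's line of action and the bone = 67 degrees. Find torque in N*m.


Torque = F * d * sin(theta)   (moment arm = d*sin(theta))
d = 5 cm = 0.05 m
Torque = 339 * 0.05 * sin(67)
Torque = 15.6 N*m


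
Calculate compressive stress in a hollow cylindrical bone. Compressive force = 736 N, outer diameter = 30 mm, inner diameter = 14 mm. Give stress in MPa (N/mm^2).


A = pi*(r_o^2 - r_i^2)
r_o = 15 mm, r_i = 7 mm
A = 552.92 mm^2
sigma = F/A = 736 / 552.92
sigma = 1.331 MPa


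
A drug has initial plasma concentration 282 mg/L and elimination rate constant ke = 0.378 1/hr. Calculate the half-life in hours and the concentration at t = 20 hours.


t_half = ln(2) / ke = 0.693147 / 0.378 = 1.834 hr
C(t) = C0 * exp(-ke*t) = 282 * exp(-0.378*20)
C(20) = 0.1469 mg/L


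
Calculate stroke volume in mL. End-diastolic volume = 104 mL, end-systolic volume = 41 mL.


SV = EDV - ESV
SV = 104 - 41
SV = 63 mL


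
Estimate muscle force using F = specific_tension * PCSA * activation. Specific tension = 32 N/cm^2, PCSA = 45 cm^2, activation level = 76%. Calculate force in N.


F = sigma * PCSA * activation
F = 32 * 45 * 0.76
F = 1094 N


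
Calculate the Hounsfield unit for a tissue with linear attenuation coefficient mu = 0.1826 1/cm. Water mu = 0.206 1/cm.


HU = ((mu_tissue - mu_water) / mu_water) * 1000
HU = ((0.1826 - 0.206) / 0.206) * 1000
HU = -113.6


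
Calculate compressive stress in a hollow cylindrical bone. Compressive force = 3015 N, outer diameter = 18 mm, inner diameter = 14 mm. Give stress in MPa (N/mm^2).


A = pi*(r_o^2 - r_i^2)
r_o = 9 mm, r_i = 7 mm
A = 100.531 mm^2
sigma = F/A = 3015 / 100.531
sigma = 29.99 MPa


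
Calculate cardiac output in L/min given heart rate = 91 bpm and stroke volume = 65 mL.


CO = HR * SV
CO = 91 * 65 / 1000
CO = 5.915 L/min


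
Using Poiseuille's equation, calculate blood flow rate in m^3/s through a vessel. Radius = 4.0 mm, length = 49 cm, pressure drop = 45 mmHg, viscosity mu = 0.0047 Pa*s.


Q = pi*r^4*dP / (8*mu*L)
r = 0.004 m, L = 0.49 m
dP = 45 mmHg = 5999.49 Pa
Q = 2.6189e-04 m^3/s


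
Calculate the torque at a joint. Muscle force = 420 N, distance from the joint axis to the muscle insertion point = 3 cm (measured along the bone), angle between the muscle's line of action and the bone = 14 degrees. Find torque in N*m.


Torque = F * d * sin(theta)   (moment arm = d*sin(theta))
d = 3 cm = 0.03 m
Torque = 420 * 0.03 * sin(14)
Torque = 3.048 N*m


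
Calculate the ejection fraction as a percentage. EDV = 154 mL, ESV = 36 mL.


SV = EDV - ESV = 154 - 36 = 118 mL
EF = SV/EDV * 100 = 118/154 * 100
EF = 76.62%


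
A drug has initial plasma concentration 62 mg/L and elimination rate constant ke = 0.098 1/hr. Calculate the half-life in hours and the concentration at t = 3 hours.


t_half = ln(2) / ke = 0.693147 / 0.098 = 7.073 hr
C(t) = C0 * exp(-ke*t) = 62 * exp(-0.098*3)
C(3) = 46.21 mg/L


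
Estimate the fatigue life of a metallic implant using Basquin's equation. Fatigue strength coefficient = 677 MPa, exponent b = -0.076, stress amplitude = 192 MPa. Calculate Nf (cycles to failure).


sigma_a = sigma_f' * (2Nf)^b
2Nf = (sigma_a/sigma_f')^(1/b)
2Nf = (192/677)^(1/-0.076)
2Nf = 15890974
Nf = 7.9455e+06


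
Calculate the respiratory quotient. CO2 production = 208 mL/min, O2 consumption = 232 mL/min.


RQ = VCO2 / VO2
RQ = 208 / 232
RQ = 0.8966


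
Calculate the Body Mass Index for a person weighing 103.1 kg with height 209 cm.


BMI = weight / height^2
height = 209 cm = 2.09 m
BMI = 103.1 / 2.09^2
BMI = 23.6 kg/m^2


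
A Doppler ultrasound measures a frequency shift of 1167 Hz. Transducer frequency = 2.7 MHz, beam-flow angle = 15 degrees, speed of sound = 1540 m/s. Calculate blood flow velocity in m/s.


v = fd * c / (2 * f0 * cos(theta))
v = 1167 * 1540 / (2 * 2.7000e+06 * cos(15))
v = 0.3446 m/s


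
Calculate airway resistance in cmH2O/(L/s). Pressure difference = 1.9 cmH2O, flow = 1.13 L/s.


R = dP / flow
R = 1.9 / 1.13
R = 1.681 cmH2O/(L/s)


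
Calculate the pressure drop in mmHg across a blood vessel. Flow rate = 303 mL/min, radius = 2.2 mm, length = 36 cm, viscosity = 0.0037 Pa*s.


dP = 8*mu*L*Q / (pi*r^4)
Q = 303 mL/min = 5.05e-06 m^3/s
dP = 731.215 Pa = 731.215 / 133.322 mmHg = 5.485 mmHg


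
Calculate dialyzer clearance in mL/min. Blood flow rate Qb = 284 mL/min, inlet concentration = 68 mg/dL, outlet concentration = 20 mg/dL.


K = Qb * (Cb_in - Cb_out) / Cb_in
K = 284 * (68 - 20) / 68
K = 200.5 mL/min


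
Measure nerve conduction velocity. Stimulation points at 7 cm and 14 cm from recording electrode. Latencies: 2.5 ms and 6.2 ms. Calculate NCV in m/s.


Distance = (14 - 7) / 100 = 0.07 m
dt = (6.2 - 2.5) / 1000 = 0.0037 s
NCV = dist / dt = 18.92 m/s


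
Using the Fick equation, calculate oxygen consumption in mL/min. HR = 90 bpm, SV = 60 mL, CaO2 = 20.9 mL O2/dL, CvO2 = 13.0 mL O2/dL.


CO = HR*SV = 90*60/1000 = 5.4 L/min
a-v O2 diff = 20.9 - 13.0 = 7.9 mL/dL
VO2 = CO * (CaO2-CvO2) * 10 dL/L
VO2 = 5.4 * 7.9 * 10
VO2 = 426.6 mL/min


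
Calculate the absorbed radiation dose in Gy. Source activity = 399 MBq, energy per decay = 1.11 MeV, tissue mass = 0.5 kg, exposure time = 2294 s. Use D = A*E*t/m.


A = 399 MBq = 3.9900e+08 Bq
E = 1.11 MeV = 1.77822e-13 J
D = A*E*t/m = 3.9900e+08*1.77822e-13*2294/0.5
D = 0.3255 Gy


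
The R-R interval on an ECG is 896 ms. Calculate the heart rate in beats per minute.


HR = 60 / RR_interval(s)
RR = 896 ms = 0.896 s
HR = 60 / 0.896 = 66.96 bpm


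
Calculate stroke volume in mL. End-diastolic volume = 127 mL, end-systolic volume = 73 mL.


SV = EDV - ESV
SV = 127 - 73
SV = 54 mL


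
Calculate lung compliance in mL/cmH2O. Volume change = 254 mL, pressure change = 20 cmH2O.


C = dV / dP
C = 254 / 20
C = 12.7 mL/cmH2O


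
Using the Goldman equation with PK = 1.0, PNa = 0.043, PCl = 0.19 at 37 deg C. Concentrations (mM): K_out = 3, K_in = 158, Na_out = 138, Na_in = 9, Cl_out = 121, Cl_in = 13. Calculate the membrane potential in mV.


Vm = (RT/F)*ln((PK*Ko + PNa*Nao + PCl*Cli)/(PK*Ki + PNa*Nai + PCl*Clo))
Numer = 11.404, Denom = 181.377
Vm = -73.94 mV


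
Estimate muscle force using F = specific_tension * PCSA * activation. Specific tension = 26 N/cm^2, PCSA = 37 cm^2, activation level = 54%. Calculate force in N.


F = sigma * PCSA * activation
F = 26 * 37 * 0.54
F = 519.5 N


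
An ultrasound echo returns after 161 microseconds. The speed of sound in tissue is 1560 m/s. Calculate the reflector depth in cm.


depth = c * t / 2
t = 161 us = 1.6100e-04 s
depth = 1560 * 1.6100e-04 / 2
depth = 0.12558 m = 12.558 cm


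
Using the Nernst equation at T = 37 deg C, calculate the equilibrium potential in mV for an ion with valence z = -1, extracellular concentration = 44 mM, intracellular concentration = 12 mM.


E = (RT/(zF)) * ln(C_out/C_in)
T = 37 + 273.15 = 310.15 K
E = (8.314 * 310.15 / (-1 * 96485)) * ln(44/12)
E = -34.72 mV


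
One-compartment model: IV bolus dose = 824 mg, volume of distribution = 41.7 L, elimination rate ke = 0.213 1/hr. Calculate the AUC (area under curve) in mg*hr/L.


C0 = Dose/Vd = 824/41.7 = 19.7602 mg/L
AUC = C0/ke = 19.7602/0.213
AUC = 92.77 mg*hr/L


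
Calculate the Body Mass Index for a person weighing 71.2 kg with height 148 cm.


BMI = weight / height^2
height = 148 cm = 1.48 m
BMI = 71.2 / 1.48^2
BMI = 32.51 kg/m^2


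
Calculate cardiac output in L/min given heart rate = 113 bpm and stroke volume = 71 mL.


CO = HR * SV
CO = 113 * 71 / 1000
CO = 8.023 L/min


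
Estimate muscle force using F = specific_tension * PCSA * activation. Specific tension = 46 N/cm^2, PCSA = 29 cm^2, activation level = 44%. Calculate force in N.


F = sigma * PCSA * activation
F = 46 * 29 * 0.44
F = 587 N


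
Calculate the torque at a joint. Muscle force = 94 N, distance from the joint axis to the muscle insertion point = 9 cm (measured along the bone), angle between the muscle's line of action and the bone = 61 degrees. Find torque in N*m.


Torque = F * d * sin(theta)   (moment arm = d*sin(theta))
d = 9 cm = 0.09 m
Torque = 94 * 0.09 * sin(61)
Torque = 7.399 N*m


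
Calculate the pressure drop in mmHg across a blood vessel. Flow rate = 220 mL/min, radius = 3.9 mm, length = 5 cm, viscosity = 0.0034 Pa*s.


dP = 8*mu*L*Q / (pi*r^4)
Q = 220 mL/min = 3.66667e-06 m^3/s
dP = 6.86124 Pa = 6.86124 / 133.322 mmHg = 0.05146 mmHg


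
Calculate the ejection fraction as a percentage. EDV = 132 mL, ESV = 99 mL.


SV = EDV - ESV = 132 - 99 = 33 mL
EF = SV/EDV * 100 = 33/132 * 100
EF = 25%


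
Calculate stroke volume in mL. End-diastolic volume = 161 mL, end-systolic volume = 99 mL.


SV = EDV - ESV
SV = 161 - 99
SV = 62 mL


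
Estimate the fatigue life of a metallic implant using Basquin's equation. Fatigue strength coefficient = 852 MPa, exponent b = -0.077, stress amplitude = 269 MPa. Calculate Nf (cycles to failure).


sigma_a = sigma_f' * (2Nf)^b
2Nf = (sigma_a/sigma_f')^(1/b)
2Nf = (269/852)^(1/-0.077)
2Nf = 3180040.6
Nf = 1.5900e+06


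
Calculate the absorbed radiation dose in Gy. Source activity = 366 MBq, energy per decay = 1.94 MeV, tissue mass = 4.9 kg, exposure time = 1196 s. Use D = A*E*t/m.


A = 366 MBq = 3.6600e+08 Bq
E = 1.94 MeV = 3.10788e-13 J
D = A*E*t/m = 3.6600e+08*3.10788e-13*1196/4.9
D = 0.02776 Gy


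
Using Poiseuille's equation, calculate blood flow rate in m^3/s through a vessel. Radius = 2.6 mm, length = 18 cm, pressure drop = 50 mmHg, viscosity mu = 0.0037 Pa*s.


Q = pi*r^4*dP / (8*mu*L)
r = 0.0026 m, L = 0.18 m
dP = 50 mmHg = 6666.1 Pa
Q = 1.7962e-04 m^3/s


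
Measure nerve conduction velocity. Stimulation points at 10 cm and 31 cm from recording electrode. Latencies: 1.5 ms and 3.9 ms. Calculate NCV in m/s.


Distance = (31 - 10) / 100 = 0.21 m
dt = (3.9 - 1.5) / 1000 = 0.0024 s
NCV = dist / dt = 87.5 m/s


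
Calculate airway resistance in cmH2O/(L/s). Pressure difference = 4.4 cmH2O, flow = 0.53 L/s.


R = dP / flow
R = 4.4 / 0.53
R = 8.302 cmH2O/(L/s)


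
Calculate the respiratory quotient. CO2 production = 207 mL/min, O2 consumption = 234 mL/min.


RQ = VCO2 / VO2
RQ = 207 / 234
RQ = 0.8846


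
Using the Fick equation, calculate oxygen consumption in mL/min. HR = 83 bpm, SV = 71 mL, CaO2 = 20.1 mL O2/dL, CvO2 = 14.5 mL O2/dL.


CO = HR*SV = 83*71/1000 = 5.893 L/min
a-v O2 diff = 20.1 - 14.5 = 5.6 mL/dL
VO2 = CO * (CaO2-CvO2) * 10 dL/L
VO2 = 5.893 * 5.6 * 10
VO2 = 330 mL/min


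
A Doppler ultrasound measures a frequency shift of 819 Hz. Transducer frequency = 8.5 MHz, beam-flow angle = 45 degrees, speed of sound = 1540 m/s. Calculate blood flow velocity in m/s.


v = fd * c / (2 * f0 * cos(theta))
v = 819 * 1540 / (2 * 8.5000e+06 * cos(45))
v = 0.1049 m/s


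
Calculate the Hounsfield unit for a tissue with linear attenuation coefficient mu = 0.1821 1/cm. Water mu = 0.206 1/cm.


HU = ((mu_tissue - mu_water) / mu_water) * 1000
HU = ((0.1821 - 0.206) / 0.206) * 1000
HU = -116


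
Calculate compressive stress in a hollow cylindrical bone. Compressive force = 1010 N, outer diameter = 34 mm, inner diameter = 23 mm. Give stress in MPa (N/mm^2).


A = pi*(r_o^2 - r_i^2)
r_o = 17 mm, r_i = 11.5 mm
A = 492.445 mm^2
sigma = F/A = 1010 / 492.445
sigma = 2.051 MPa


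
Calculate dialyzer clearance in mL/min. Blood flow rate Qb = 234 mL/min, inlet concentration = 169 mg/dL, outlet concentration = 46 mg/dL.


K = Qb * (Cb_in - Cb_out) / Cb_in
K = 234 * (169 - 46) / 169
K = 170.3 mL/min


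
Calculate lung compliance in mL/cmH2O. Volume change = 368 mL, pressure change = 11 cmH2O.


C = dV / dP
C = 368 / 11
C = 33.45 mL/cmH2O


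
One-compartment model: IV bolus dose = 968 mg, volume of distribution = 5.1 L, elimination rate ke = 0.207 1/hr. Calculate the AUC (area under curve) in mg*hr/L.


C0 = Dose/Vd = 968/5.1 = 189.804 mg/L
AUC = C0/ke = 189.804/0.207
AUC = 916.9 mg*hr/L


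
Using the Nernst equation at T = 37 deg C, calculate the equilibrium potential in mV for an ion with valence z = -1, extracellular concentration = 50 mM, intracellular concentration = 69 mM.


E = (RT/(zF)) * ln(C_out/C_in)
T = 37 + 273.15 = 310.15 K
E = (8.314 * 310.15 / (-1 * 96485)) * ln(50/69)
E = 8.608 mV


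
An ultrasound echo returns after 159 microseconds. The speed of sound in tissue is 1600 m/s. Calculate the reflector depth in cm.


depth = c * t / 2
t = 159 us = 1.5900e-04 s
depth = 1600 * 1.5900e-04 / 2
depth = 0.1272 m = 12.72 cm


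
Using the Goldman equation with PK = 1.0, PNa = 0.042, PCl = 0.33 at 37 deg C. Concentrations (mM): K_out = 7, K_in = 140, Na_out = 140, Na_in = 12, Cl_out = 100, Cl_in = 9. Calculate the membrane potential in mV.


Vm = (RT/F)*ln((PK*Ko + PNa*Nao + PCl*Cli)/(PK*Ki + PNa*Nai + PCl*Clo))
Numer = 15.85, Denom = 173.504
Vm = -63.95 mV


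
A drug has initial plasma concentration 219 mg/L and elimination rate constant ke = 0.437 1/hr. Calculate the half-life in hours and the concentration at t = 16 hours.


t_half = ln(2) / ke = 0.693147 / 0.437 = 1.586 hr
C(t) = C0 * exp(-ke*t) = 219 * exp(-0.437*16)
C(16) = 0.2013 mg/L


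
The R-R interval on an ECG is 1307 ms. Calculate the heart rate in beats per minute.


HR = 60 / RR_interval(s)
RR = 1307 ms = 1.307 s
HR = 60 / 1.307 = 45.91 bpm


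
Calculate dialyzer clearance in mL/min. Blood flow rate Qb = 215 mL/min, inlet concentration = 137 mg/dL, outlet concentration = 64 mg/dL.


K = Qb * (Cb_in - Cb_out) / Cb_in
K = 215 * (137 - 64) / 137
K = 114.6 mL/min


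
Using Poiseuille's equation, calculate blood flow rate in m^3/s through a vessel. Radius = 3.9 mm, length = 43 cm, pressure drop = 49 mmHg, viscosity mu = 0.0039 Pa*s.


Q = pi*r^4*dP / (8*mu*L)
r = 0.0039 m, L = 0.43 m
dP = 49 mmHg = 6532.778 Pa
Q = 3.5390e-04 m^3/s


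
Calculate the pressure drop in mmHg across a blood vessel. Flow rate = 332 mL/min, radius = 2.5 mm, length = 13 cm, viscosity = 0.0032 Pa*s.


dP = 8*mu*L*Q / (pi*r^4)
Q = 332 mL/min = 5.53333e-06 m^3/s
dP = 150.058 Pa = 150.058 / 133.322 mmHg = 1.126 mmHg


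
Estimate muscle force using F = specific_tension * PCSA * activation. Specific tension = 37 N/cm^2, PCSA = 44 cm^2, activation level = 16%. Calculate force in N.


F = sigma * PCSA * activation
F = 37 * 44 * 0.16
F = 260.5 N


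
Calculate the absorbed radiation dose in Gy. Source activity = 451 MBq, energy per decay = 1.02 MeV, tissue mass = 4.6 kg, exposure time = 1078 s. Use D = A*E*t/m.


A = 451 MBq = 4.5100e+08 Bq
E = 1.02 MeV = 1.63404e-13 J
D = A*E*t/m = 4.5100e+08*1.63404e-13*1078/4.6
D = 0.01727 Gy


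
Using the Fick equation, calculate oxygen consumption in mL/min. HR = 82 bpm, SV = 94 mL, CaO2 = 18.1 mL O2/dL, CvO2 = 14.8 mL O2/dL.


CO = HR*SV = 82*94/1000 = 7.708 L/min
a-v O2 diff = 18.1 - 14.8 = 3.3 mL/dL
VO2 = CO * (CaO2-CvO2) * 10 dL/L
VO2 = 7.708 * 3.3 * 10
VO2 = 254.4 mL/min


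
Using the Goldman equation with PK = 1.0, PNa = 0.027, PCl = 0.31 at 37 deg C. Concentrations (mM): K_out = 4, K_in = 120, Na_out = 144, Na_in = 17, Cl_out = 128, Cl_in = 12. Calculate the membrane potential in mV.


Vm = (RT/F)*ln((PK*Ko + PNa*Nao + PCl*Cli)/(PK*Ki + PNa*Nai + PCl*Clo))
Numer = 11.608, Denom = 160.139
Vm = -70.14 mV


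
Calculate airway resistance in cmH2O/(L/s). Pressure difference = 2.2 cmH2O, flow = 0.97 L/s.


R = dP / flow
R = 2.2 / 0.97
R = 2.268 cmH2O/(L/s)


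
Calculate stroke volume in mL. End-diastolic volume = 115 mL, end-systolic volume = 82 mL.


SV = EDV - ESV
SV = 115 - 82
SV = 33 mL


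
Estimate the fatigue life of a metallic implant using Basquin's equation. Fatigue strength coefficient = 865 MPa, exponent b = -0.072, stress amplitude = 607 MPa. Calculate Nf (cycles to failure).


sigma_a = sigma_f' * (2Nf)^b
2Nf = (sigma_a/sigma_f')^(1/b)
2Nf = (607/865)^(1/-0.072)
2Nf = 136.92788
Nf = 68.46


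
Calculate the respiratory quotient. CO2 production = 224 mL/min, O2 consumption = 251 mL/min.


RQ = VCO2 / VO2
RQ = 224 / 251
RQ = 0.8924


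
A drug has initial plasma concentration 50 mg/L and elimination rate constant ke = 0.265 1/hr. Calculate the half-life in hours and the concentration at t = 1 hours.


t_half = ln(2) / ke = 0.693147 / 0.265 = 2.616 hr
C(t) = C0 * exp(-ke*t) = 50 * exp(-0.265*1)
C(1) = 38.36 mg/L


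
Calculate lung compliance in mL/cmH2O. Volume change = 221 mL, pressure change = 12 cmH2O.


C = dV / dP
C = 221 / 12
C = 18.42 mL/cmH2O
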